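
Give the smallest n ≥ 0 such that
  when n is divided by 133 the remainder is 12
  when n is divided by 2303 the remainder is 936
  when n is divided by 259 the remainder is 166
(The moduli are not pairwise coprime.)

1044195

Combine the congruences pairwise.
gcd(133, 2303) = 7 and 7 | (936 − 12), so the pair is consistent; merging gives n ≡ 37784 (mod 43757), where 43757 = lcm(133, 2303).
gcd(43757, 259) = 7 and 7 | (166 − 37784), so the pair is consistent; merging gives n ≡ 1044195 (mod 1619009), where 1619009 = lcm(43757, 259).
The solution is unique modulo lcm(133, 2303, 259) = 1619009.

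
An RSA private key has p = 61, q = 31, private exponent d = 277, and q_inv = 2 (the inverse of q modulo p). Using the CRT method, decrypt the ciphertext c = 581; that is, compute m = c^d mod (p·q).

d_p = d mod (p−1) = 277 mod 60 = 37; d_q = d mod (q−1) = 7.
m₁ = c^(d_p) mod p: c ≡ 32 (mod 61), and 32^37 mod 61 = 32.
m₂ = c^(d_q) mod q: c ≡ 23 (mod 31), and 23^7 mod 31 = 29.
h = q_inv·(m₁ − m₂) mod p = 2·(32 − 29) mod 61 = 6.
m = m₂ + h·q = 29 + 6·31 = 215.

215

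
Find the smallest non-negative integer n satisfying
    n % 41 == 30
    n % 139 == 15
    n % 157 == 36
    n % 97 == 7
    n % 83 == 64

Combine the congruences pairwise.
From n ≡ 30 (mod 41) write n = 30 + 41t. Substituting into n ≡ 15 (mod 139) gives 41t ≡ 124 (mod 139), and since 41⁻¹ ≡ 78 (mod 139), t ≡ 81. Hence n ≡ 30 + 41·81 = 3351 (mod 5699).
From n ≡ 3351 (mod 5699) write n = 3351 + 5699t. Substituting into n ≡ 36 (mod 157) gives 5699t ≡ 139 (mod 157), and since 47⁻¹ ≡ 147 (mod 157), t ≡ 23. Hence n ≡ 3351 + 5699·23 = 134428 (mod 894743).
From n ≡ 134428 (mod 894743) write n = 134428 + 894743t. Substituting into n ≡ 7 (mod 97) gives 894743t ≡ 21 (mod 97), and since 15⁻¹ ≡ 13 (mod 97), t ≡ 79. Hence n ≡ 134428 + 894743·79 = 70819125 (mod 86790071).
From n ≡ 70819125 (mod 86790071) write n = 70819125 + 86790071t. Substituting into n ≡ 64 (mod 83) gives 86790071t ≡ 25 (mod 83), and since 42⁻¹ ≡ 2 (mod 83), t ≡ 50. Hence n ≡ 70819125 + 86790071·50 = 4410322675 (mod 7203575893).

4410322675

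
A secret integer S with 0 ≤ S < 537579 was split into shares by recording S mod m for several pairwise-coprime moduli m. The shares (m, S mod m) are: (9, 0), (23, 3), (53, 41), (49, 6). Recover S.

424836

The moduli are pairwise coprime; N = 9·23·53·49 = 537579.
N/9 = 59731; 59731 ≡ 7 (mod 9); 7·4 ≡ 1, so inverse 4.
N/23 = 23373; 23373 ≡ 5 (mod 23); 5·14 ≡ 1, so inverse 14.
N/53 = 10143; 10143 ≡ 20 (mod 53); 20·8 ≡ 1, so inverse 8.
N/49 = 10971; 10971 ≡ 44 (mod 49); 44·39 ≡ 1, so inverse 39.
S ≡ 0·59731·4 + 3·23373·14 + 41·10143·8 + 6·10971·39 = 6875784.
6875784 mod 537579 = 424836.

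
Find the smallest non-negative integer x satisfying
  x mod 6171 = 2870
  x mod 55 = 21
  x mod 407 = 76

gcd(6171, 55) = 11 and 11 | (21 − 2870), so the pair is consistent; merging gives x ≡ 9041 (mod 30855), where 30855 = lcm(6171, 55).
gcd(30855, 407) = 11 and 11 | (76 − 9041), so the pair is consistent; merging gives x ≡ 502721 (mod 1141635), where 1141635 = lcm(30855, 407).
The solution is unique modulo lcm(6171, 55, 407) = 1141635.

502721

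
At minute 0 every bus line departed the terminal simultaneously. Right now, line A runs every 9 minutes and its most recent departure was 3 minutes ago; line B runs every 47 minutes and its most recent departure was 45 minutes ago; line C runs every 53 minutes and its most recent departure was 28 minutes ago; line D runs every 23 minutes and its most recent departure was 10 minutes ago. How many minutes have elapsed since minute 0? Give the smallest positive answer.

194061

The moduli are pairwise coprime; N = 9·47·53·23 = 515637.
N/9 = 57293; 57293 ≡ 8 (mod 9); 8·8 ≡ 1, so inverse 8.
N/47 = 10971; 10971 ≡ 20 (mod 47); 20·40 ≡ 1, so inverse 40.
N/53 = 9729; 9729 ≡ 30 (mod 53); 30·23 ≡ 1, so inverse 23.
N/23 = 22419; 22419 ≡ 17 (mod 23); 17·19 ≡ 1, so inverse 19.
t ≡ 3·57293·8 + 45·10971·40 + 28·9729·23 + 10·22419·19 = 31647918.
31647918 mod 515637 = 194061.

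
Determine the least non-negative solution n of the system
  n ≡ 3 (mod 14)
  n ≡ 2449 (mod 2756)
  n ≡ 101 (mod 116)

324901

Combine the congruences pairwise.
gcd(14, 2756) = 2 and 2 | (2449 − 3), so the pair is consistent; merging gives n ≡ 16229 (mod 19292), where 19292 = lcm(14, 2756).
gcd(19292, 116) = 4 and 4 | (101 − 16229), so the pair is consistent; merging gives n ≡ 324901 (mod 559468), where 559468 = lcm(19292, 116).
The solution is unique modulo lcm(14, 2756, 116) = 559468.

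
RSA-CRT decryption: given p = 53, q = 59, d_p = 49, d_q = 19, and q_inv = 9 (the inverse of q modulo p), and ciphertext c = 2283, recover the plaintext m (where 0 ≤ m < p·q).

1089

m₁ = c^(d_p) mod p: c ≡ 4 (mod 53), and 4^49 mod 53 = 29.
m₂ = c^(d_q) mod q: c ≡ 41 (mod 59), and 41^19 mod 59 = 27.
h = q_inv·(m₁ − m₂) mod p = 9·(29 − 27) mod 53 = 18.
m = m₂ + h·q = 27 + 18·59 = 1089.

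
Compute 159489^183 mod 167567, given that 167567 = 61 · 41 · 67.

59162

Mod 61: 159489 ≡ 35; by Fermat, exponent reduces to 183 mod 60 = 3; 35^3 ≡ 53 (mod 61).
Mod 41: 159489 ≡ 40; by Fermat, exponent reduces to 183 mod 40 = 23; 40^23 ≡ 40 (mod 41).
Mod 67: 159489 ≡ 29; by Fermat, exponent reduces to 183 mod 66 = 51; 29^51 ≡ 1 (mod 67).
Combine by CRT: x ≡ 53 (mod 61), x ≡ 40 (mod 41), x ≡ 1 (mod 67) ⇒ x ≡ 59162 (mod 167567).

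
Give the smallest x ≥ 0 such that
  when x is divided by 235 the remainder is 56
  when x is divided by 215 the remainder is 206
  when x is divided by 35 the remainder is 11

6871

gcd(235, 215) = 5 and 5 | (206 − 56), so the pair is consistent; merging gives x ≡ 6871 (mod 10105), where 10105 = lcm(235, 215).
gcd(10105, 35) = 5 and 5 | (11 − 6871), so the pair is consistent; merging gives x ≡ 6871 (mod 70735), where 70735 = lcm(10105, 35).
The solution is unique modulo lcm(235, 215, 35) = 70735.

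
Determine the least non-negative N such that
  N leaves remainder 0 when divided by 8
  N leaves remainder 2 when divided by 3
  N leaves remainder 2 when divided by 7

The moduli are pairwise coprime; M = 8·3·7 = 168.
M/8 = 21; 21 ≡ 5 (mod 8); 5·5 ≡ 1, so inverse 5.
M/3 = 56; 56 ≡ 2 (mod 3); 2·2 ≡ 1, so inverse 2.
M/7 = 24; 24 ≡ 3 (mod 7); 3·5 ≡ 1, so inverse 5.
N ≡ 0·21·5 + 2·56·2 + 2·24·5 = 464.
464 mod 168 = 128.

128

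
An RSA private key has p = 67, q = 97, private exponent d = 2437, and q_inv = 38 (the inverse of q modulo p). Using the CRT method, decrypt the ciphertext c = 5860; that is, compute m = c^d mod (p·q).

d_p = d mod (p−1) = 2437 mod 66 = 61; d_q = d mod (q−1) = 37.
m₁ = c^(d_p) mod p: c ≡ 31 (mod 67), and 31^61 mod 67 = 46.
m₂ = c^(d_q) mod q: c ≡ 40 (mod 97), and 40^37 mod 97 = 59.
h = q_inv·(m₁ − m₂) mod p = 38·(46 − 59) mod 67 = 42.
m = m₂ + h·q = 59 + 42·97 = 4133.

4133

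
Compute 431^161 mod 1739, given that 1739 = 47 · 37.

Mod 47: 431 ≡ 8; by Fermat, exponent reduces to 161 mod 46 = 23; 8^23 ≡ 1 (mod 47).
Mod 37: 431 ≡ 24; by Fermat, exponent reduces to 161 mod 36 = 17; 24^17 ≡ 20 (mod 37).
Combine by CRT: x ≡ 1 (mod 47), x ≡ 20 (mod 37) ⇒ x ≡ 612 (mod 1739).

612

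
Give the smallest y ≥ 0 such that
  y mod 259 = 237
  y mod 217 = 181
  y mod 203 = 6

139061

gcd(259, 217) = 7 and 7 | (181 − 237), so the pair is consistent; merging gives y ≡ 2568 (mod 8029), where 8029 = lcm(259, 217).
gcd(8029, 203) = 7 and 7 | (6 − 2568), so the pair is consistent; merging gives y ≡ 139061 (mod 232841), where 232841 = lcm(8029, 203).
The solution is unique modulo lcm(259, 217, 203) = 232841.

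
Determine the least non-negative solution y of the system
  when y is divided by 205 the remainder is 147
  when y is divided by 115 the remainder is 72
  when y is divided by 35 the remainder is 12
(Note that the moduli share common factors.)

gcd(205, 115) = 5 and 5 | (72 − 147), so the pair is consistent; merging gives y ≡ 762 (mod 4715), where 4715 = lcm(205, 115).
gcd(4715, 35) = 5 and 5 | (12 − 762), so the pair is consistent; merging gives y ≡ 24337 (mod 33005), where 33005 = lcm(4715, 35).
The solution is unique modulo lcm(205, 115, 35) = 33005.

24337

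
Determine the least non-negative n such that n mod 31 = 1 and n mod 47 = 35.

1210

Combine the congruences pairwise.
From n ≡ 1 (mod 31) write n = 1 + 31t. Substituting into n ≡ 35 (mod 47) gives 31t ≡ 34 (mod 47), and since 31⁻¹ ≡ 44 (mod 47), t ≡ 39. Hence n ≡ 1 + 31·39 = 1210 (mod 1457).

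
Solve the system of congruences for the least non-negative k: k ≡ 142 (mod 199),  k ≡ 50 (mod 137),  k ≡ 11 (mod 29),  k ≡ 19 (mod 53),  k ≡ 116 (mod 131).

3274144555

From k ≡ 142 (mod 199) write k = 142 + 199t. Substituting into k ≡ 50 (mod 137) gives 199t ≡ 45 (mod 137), and since 62⁻¹ ≡ 42 (mod 137), t ≡ 109. Hence k ≡ 142 + 199·109 = 21833 (mod 27263).
From k ≡ 21833 (mod 27263) write k = 21833 + 27263t. Substituting into k ≡ 11 (mod 29) gives 27263t ≡ 15 (mod 29), and since 3⁻¹ ≡ 10 (mod 29), t ≡ 5. Hence k ≡ 21833 + 27263·5 = 158148 (mod 790627).
From k ≡ 158148 (mod 790627) write k = 158148 + 790627t. Substituting into k ≡ 19 (mod 53) gives 790627t ≡ 23 (mod 53), and since 26⁻¹ ≡ 51 (mod 53), t ≡ 7. Hence k ≡ 158148 + 790627·7 = 5692537 (mod 41903231).
From k ≡ 5692537 (mod 41903231) write k = 5692537 + 41903231t. Substituting into k ≡ 116 (mod 131) gives 41903231t ≡ 53 (mod 131), and since 130⁻¹ ≡ 130 (mod 131), t ≡ 78. Hence k ≡ 5692537 + 41903231·78 = 3274144555 (mod 5489323261).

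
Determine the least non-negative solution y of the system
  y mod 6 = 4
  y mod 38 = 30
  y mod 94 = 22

gcd(6, 38) = 2 and 2 | (30 − 4), so the pair is consistent; merging gives y ≡ 106 (mod 114), where 114 = lcm(6, 38).
gcd(114, 94) = 2 and 2 | (22 − 106), so the pair is consistent; merging gives y ≡ 2842 (mod 5358), where 5358 = lcm(114, 94).
The solution is unique modulo lcm(6, 38, 94) = 5358.

2842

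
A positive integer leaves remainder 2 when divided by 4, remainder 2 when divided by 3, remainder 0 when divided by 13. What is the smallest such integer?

The moduli are pairwise coprime; N = 4·3·13 = 156.
N/4 = 39; 39 ≡ 3 (mod 4); 3·3 ≡ 1, so inverse 3.
N/3 = 52; 52 ≡ 1 (mod 3), inverse 1.
N/13 = 12; 12 ≡ 12 (mod 13); 12·12 ≡ 1, so inverse 12.
k ≡ 2·39·3 + 2·52·1 + 0·12·12 = 338.
338 mod 156 = 26.

26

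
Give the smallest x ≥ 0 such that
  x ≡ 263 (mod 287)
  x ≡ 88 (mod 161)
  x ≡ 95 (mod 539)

457167

gcd(287, 161) = 7 and 7 | (88 − 263), so the pair is consistent; merging gives x ≡ 1698 (mod 6601), where 6601 = lcm(287, 161).
gcd(6601, 539) = 7 and 7 | (95 − 1698), so the pair is consistent; merging gives x ≡ 457167 (mod 508277), where 508277 = lcm(6601, 539).
The solution is unique modulo lcm(287, 161, 539) = 508277.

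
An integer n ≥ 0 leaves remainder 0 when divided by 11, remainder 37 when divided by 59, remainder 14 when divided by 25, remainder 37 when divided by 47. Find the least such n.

690514

The moduli are pairwise coprime; M = 11·59·25·47 = 762575.
M/11 = 69325; 69325 ≡ 3 (mod 11); 3·4 ≡ 1, so inverse 4.
M/59 = 12925; 12925 ≡ 4 (mod 59); 4·15 ≡ 1, so inverse 15.
M/25 = 30503; 30503 ≡ 3 (mod 25); 3·17 ≡ 1, so inverse 17.
M/47 = 16225; 16225 ≡ 10 (mod 47); 10·33 ≡ 1, so inverse 33.
n ≡ 0·69325·4 + 37·12925·15 + 14·30503·17 + 37·16225·33 = 34243814.
34243814 mod 762575 = 690514.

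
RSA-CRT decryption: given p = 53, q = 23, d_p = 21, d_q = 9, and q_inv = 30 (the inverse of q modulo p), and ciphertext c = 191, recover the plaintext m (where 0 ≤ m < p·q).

797

m₁ = c^(d_p) mod p: c ≡ 32 (mod 53), and 32^21 mod 53 = 2.
m₂ = c^(d_q) mod q: c ≡ 7 (mod 23), and 7^9 mod 23 = 15.
h = q_inv·(m₁ − m₂) mod p = 30·(2 − 15) mod 53 = 34.
m = m₂ + h·q = 15 + 34·23 = 797.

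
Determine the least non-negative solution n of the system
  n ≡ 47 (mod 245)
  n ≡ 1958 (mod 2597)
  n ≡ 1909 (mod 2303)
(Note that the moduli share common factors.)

gcd(245, 2597) = 49 and 49 | (1958 − 47), so the pair is consistent; merging gives n ≡ 7152 (mod 12985), where 12985 = lcm(245, 2597).
gcd(12985, 2303) = 49 and 49 | (1909 − 7152), so the pair is consistent; merging gives n ≡ 591477 (mod 610295), where 610295 = lcm(12985, 2303).
The solution is unique modulo lcm(245, 2597, 2303) = 610295.

591477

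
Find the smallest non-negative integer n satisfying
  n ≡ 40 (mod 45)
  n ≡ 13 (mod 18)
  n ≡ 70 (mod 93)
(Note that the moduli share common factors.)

535

gcd(45, 18) = 9 and 9 | (13 − 40), so the pair is consistent; merging gives n ≡ 85 (mod 90), where 90 = lcm(45, 18).
gcd(90, 93) = 3 and 3 | (70 − 85), so the pair is consistent; merging gives n ≡ 535 (mod 2790), where 2790 = lcm(90, 93).
The solution is unique modulo lcm(45, 18, 93) = 2790.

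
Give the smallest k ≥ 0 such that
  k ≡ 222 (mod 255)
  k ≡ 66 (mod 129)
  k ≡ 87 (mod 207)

660417

Combine the congruences pairwise.
gcd(255, 129) = 3 and 3 | (66 − 222), so the pair is consistent; merging gives k ≡ 2517 (mod 10965), where 10965 = lcm(255, 129).
gcd(10965, 207) = 3 and 3 | (87 − 2517), so the pair is consistent; merging gives k ≡ 660417 (mod 756585), where 756585 = lcm(10965, 207).
The solution is unique modulo lcm(255, 129, 207) = 756585.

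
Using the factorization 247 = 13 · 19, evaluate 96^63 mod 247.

229

Mod 13: 96 ≡ 5; by Fermat, exponent reduces to 63 mod 12 = 3; 5^3 ≡ 8 (mod 13).
Mod 19: 96 ≡ 1; by Fermat, exponent reduces to 63 mod 18 = 9; 1^9 ≡ 1 (mod 19).
Combine by CRT: x ≡ 8 (mod 13), x ≡ 1 (mod 19) ⇒ x ≡ 229 (mod 247).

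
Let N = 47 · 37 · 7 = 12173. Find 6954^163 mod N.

Mod 47: 6954 ≡ 45; by Fermat, exponent reduces to 163 mod 46 = 25; 45^25 ≡ 43 (mod 47).
Mod 37: 6954 ≡ 35; by Fermat, exponent reduces to 163 mod 36 = 19; 35^19 ≡ 2 (mod 37).
Mod 7: 6954 ≡ 3; by Fermat, exponent reduces to 163 mod 6 = 1; 3^1 ≡ 3 (mod 7).
Combine by CRT: x ≡ 43 (mod 47), x ≡ 2 (mod 37), x ≡ 3 (mod 7) ⇒ x ≡ 5589 (mod 12173).

5589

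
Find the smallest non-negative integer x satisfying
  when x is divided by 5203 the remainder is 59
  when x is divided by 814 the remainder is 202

15668

gcd(5203, 814) = 11 and 11 | (202 − 59), so the pair is consistent; merging gives x ≡ 15668 (mod 385022), where 385022 = lcm(5203, 814).
The solution is unique modulo lcm(5203, 814) = 385022.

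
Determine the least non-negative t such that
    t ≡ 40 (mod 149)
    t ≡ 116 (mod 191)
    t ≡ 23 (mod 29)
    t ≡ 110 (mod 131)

The moduli are pairwise coprime; N = 149·191·29·131 = 108115741.
N/149 = 725609; 725609 ≡ 128 (mod 149); 128·78 ≡ 1, so inverse 78.
N/191 = 566051; 566051 ≡ 118 (mod 191); 118·34 ≡ 1, so inverse 34.
N/29 = 3728129; 3728129 ≡ 5 (mod 29); 5·6 ≡ 1, so inverse 6.
N/131 = 825311; 825311 ≡ 11 (mod 131); 11·12 ≡ 1, so inverse 12.
t ≡ 40·725609·78 + 116·566051·34 + 23·3728129·6 + 110·825311·12 = 6100297546.
6100297546 mod 108115741 = 45816050.

45816050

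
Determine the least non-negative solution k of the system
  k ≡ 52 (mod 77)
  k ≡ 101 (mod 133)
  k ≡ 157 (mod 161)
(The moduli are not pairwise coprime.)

24307

gcd(77, 133) = 7 and 7 | (101 − 52), so the pair is consistent; merging gives k ≡ 899 (mod 1463), where 1463 = lcm(77, 133).
gcd(1463, 161) = 7 and 7 | (157 − 899), so the pair is consistent; merging gives k ≡ 24307 (mod 33649), where 33649 = lcm(1463, 161).
The solution is unique modulo lcm(77, 133, 161) = 33649.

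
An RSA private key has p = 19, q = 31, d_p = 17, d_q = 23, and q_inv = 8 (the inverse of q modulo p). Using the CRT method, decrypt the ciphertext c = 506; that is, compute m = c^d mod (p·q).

m₁ = c^(d_p) mod p: c ≡ 12 (mod 19), and 12^17 mod 19 = 8.
m₂ = c^(d_q) mod q: c ≡ 10 (mod 31), and 10^23 mod 31 = 14.
h = q_inv·(m₁ − m₂) mod p = 8·(8 − 14) mod 19 = 9.
m = m₂ + h·q = 14 + 9·31 = 293.

293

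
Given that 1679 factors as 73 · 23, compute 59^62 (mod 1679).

377

Mod 73: 59 ≡ 59; 59^62 ≡ 12 (mod 73).
Mod 23: 59 ≡ 13; by Fermat, exponent reduces to 62 mod 22 = 18; 13^18 ≡ 9 (mod 23).
Combine by CRT: x ≡ 12 (mod 73), x ≡ 9 (mod 23) ⇒ x ≡ 377 (mod 1679).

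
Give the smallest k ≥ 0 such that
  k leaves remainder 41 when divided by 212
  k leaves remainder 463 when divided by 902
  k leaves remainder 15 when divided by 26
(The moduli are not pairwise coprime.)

719357

gcd(212, 902) = 2 and 2 | (463 − 41), so the pair is consistent; merging gives k ≡ 50073 (mod 95612), where 95612 = lcm(212, 902).
gcd(95612, 26) = 2 and 2 | (15 − 50073), so the pair is consistent; merging gives k ≡ 719357 (mod 1242956), where 1242956 = lcm(95612, 26).
The solution is unique modulo lcm(212, 902, 26) = 1242956.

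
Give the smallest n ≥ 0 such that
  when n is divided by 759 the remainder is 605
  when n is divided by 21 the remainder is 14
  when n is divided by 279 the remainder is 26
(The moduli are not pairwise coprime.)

Combine the congruences pairwise.
gcd(759, 21) = 3 and 3 | (14 − 605), so the pair is consistent; merging gives n ≡ 5159 (mod 5313), where 5313 = lcm(759, 21).
gcd(5313, 279) = 3 and 3 | (26 − 5159), so the pair is consistent; merging gives n ≡ 79541 (mod 494109), where 494109 = lcm(5313, 279).
The solution is unique modulo lcm(759, 21, 279) = 494109.

79541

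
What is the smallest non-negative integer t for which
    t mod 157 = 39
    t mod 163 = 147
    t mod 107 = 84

From t ≡ 39 (mod 157) write t = 39 + 157s. Substituting into t ≡ 147 (mod 163) gives 157s ≡ 108 (mod 163), and since 157⁻¹ ≡ 27 (mod 163), s ≡ 145. Hence t ≡ 39 + 157·145 = 22804 (mod 25591).
From t ≡ 22804 (mod 25591) write t = 22804 + 25591s. Substituting into t ≡ 84 (mod 107) gives 25591s ≡ 71 (mod 107), and since 18⁻¹ ≡ 6 (mod 107), s ≡ 105. Hence t ≡ 22804 + 25591·105 = 2709859 (mod 2738237).

2709859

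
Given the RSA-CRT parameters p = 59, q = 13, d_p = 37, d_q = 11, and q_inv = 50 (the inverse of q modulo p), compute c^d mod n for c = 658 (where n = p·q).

m₁ = c^(d_p) mod p: c ≡ 9 (mod 59), and 9^37 mod 59 = 26.
m₂ = c^(d_q) mod q: c ≡ 8 (mod 13), and 8^11 mod 13 = 5.
h = q_inv·(m₁ − m₂) mod p = 50·(26 − 5) mod 59 = 47.
m = m₂ + h·q = 5 + 47·13 = 616.

616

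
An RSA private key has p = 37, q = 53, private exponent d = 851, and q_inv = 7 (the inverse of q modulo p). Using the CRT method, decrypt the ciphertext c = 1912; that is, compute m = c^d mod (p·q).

992

d_p = d mod (p−1) = 851 mod 36 = 23; d_q = d mod (q−1) = 19.
m₁ = c^(d_p) mod p: c ≡ 25 (mod 37), and 25^23 mod 37 = 30.
m₂ = c^(d_q) mod q: c ≡ 4 (mod 53), and 4^19 mod 53 = 38.
h = q_inv·(m₁ − m₂) mod p = 7·(30 − 38) mod 37 = 18.
m = m₂ + h·q = 38 + 18·53 = 992.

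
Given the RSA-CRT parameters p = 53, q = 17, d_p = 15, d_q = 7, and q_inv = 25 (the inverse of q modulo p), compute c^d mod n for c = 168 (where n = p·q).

m₁ = c^(d_p) mod p: c ≡ 9 (mod 53), and 9^15 mod 53 = 25.
m₂ = c^(d_q) mod q: c ≡ 15 (mod 17), and 15^7 mod 17 = 8.
h = q_inv·(m₁ − m₂) mod p = 25·(25 − 8) mod 53 = 1.
m = m₂ + h·q = 8 + 1·17 = 25.

25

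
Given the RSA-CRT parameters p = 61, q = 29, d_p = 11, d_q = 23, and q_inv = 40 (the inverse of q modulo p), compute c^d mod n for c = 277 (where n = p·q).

m₁ = c^(d_p) mod p: c ≡ 33 (mod 61), and 33^11 mod 61 = 28.
m₂ = c^(d_q) mod q: c ≡ 16 (mod 29), and 16^23 mod 29 = 24.
h = q_inv·(m₁ − m₂) mod p = 40·(28 − 24) mod 61 = 38.
m = m₂ + h·q = 24 + 38·29 = 1126.

1126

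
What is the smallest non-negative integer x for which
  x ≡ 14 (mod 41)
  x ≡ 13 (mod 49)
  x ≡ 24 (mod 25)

Combine the congruences pairwise.
From x ≡ 14 (mod 41) write x = 14 + 41t. Substituting into x ≡ 13 (mod 49) gives 41t ≡ 48 (mod 49), and since 41⁻¹ ≡ 6 (mod 49), t ≡ 43. Hence x ≡ 14 + 41·43 = 1777 (mod 2009).
From x ≡ 1777 (mod 2009) write x = 1777 + 2009t. Substituting into x ≡ 24 (mod 25) gives 2009t ≡ 22 (mod 25), and since 9⁻¹ ≡ 14 (mod 25), t ≡ 8. Hence x ≡ 1777 + 2009·8 = 17849 (mod 50225).

17849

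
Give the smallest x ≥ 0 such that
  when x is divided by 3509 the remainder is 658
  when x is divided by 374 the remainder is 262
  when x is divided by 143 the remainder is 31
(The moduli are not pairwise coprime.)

gcd(3509, 374) = 11 and 11 | (262 − 658), so the pair is consistent; merging gives x ≡ 91892 (mod 119306), where 119306 = lcm(3509, 374).
gcd(119306, 143) = 11 and 11 | (31 − 91892), so the pair is consistent; merging gives x ≡ 330504 (mod 1550978), where 1550978 = lcm(119306, 143).
The solution is unique modulo lcm(3509, 374, 143) = 1550978.

330504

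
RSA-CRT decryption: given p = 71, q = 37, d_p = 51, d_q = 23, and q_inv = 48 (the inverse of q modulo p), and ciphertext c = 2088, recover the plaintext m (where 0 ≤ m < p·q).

m₁ = c^(d_p) mod p: c ≡ 29 (mod 71), and 29^51 mod 71 = 12.
m₂ = c^(d_q) mod q: c ≡ 16 (mod 37), and 16^23 mod 37 = 33.
h = q_inv·(m₁ − m₂) mod p = 48·(12 − 33) mod 71 = 57.
m = m₂ + h·q = 33 + 57·37 = 2142.

2142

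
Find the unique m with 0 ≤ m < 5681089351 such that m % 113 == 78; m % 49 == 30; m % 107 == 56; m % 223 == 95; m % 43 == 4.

From m ≡ 78 (mod 113) write m = 78 + 113t. Substituting into m ≡ 30 (mod 49) gives 113t ≡ 1 (mod 49), and since 15⁻¹ ≡ 36 (mod 49), t ≡ 36. Hence m ≡ 78 + 113·36 = 4146 (mod 5537).
From m ≡ 4146 (mod 5537) write m = 4146 + 5537t. Substituting into m ≡ 56 (mod 107) gives 5537t ≡ 83 (mod 107), and since 80⁻¹ ≡ 103 (mod 107), t ≡ 96. Hence m ≡ 4146 + 5537·96 = 535698 (mod 592459).
From m ≡ 535698 (mod 592459) write m = 535698 + 592459t. Substituting into m ≡ 95 (mod 223) gives 592459t ≡ 43 (mod 223), and since 171⁻¹ ≡ 30 (mod 223), t ≡ 175. Hence m ≡ 535698 + 592459·175 = 104216023 (mod 132118357).
From m ≡ 104216023 (mod 132118357) write m = 104216023 + 132118357t. Substituting into m ≡ 4 (mod 43) gives 132118357t ≡ 28 (mod 43), and since 40⁻¹ ≡ 14 (mod 43), t ≡ 5. Hence m ≡ 104216023 + 132118357·5 = 764807808 (mod 5681089351).

764807808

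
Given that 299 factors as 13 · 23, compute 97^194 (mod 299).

75

Mod 13: 97 ≡ 6; by Fermat, exponent reduces to 194 mod 12 = 2; 6^2 ≡ 10 (mod 13).
Mod 23: 97 ≡ 5; by Fermat, exponent reduces to 194 mod 22 = 18; 5^18 ≡ 6 (mod 23).
Combine by CRT: x ≡ 10 (mod 13), x ≡ 6 (mod 23) ⇒ x ≡ 75 (mod 299).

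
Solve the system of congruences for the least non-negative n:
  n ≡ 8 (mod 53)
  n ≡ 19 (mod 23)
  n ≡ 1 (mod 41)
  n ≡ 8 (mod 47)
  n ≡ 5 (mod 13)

30467429

The moduli are pairwise coprime; M = 53·23·41·47·13 = 30537169.
M/53 = 576173; 576173 ≡ 10 (mod 53); 10·16 ≡ 1, so inverse 16.
M/23 = 1327703; 1327703 ≡ 5 (mod 23); 5·14 ≡ 1, so inverse 14.
M/41 = 744809; 744809 ≡ 3 (mod 41); 3·14 ≡ 1, so inverse 14.
M/47 = 649727; 649727 ≡ 46 (mod 47); 46·46 ≡ 1, so inverse 46.
M/13 = 2349013; 2349013 ≡ 4 (mod 13); 4·10 ≡ 1, so inverse 10.
n ≡ 8·576173·16 + 19·1327703·14 + 1·744809·14 + 8·649727·46 + 5·2349013·10 = 793896654.
793896654 mod 30537169 = 30467429.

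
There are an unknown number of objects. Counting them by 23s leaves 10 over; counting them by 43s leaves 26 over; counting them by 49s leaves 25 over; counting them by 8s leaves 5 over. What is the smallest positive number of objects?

305197

From N ≡ 10 (mod 23) write N = 10 + 23t. Substituting into N ≡ 26 (mod 43) gives 23t ≡ 16 (mod 43), and since 23⁻¹ ≡ 15 (mod 43), t ≡ 25. Hence N ≡ 10 + 23·25 = 585 (mod 989).
From N ≡ 585 (mod 989) write N = 585 + 989t. Substituting into N ≡ 25 (mod 49) gives 989t ≡ 28 (mod 49), and since 9⁻¹ ≡ 11 (mod 49), t ≡ 14. Hence N ≡ 585 + 989·14 = 14431 (mod 48461).
From N ≡ 14431 (mod 48461) write N = 14431 + 48461t. Substituting into N ≡ 5 (mod 8) gives 48461t ≡ 6 (mod 8), and since 5⁻¹ ≡ 5 (mod 8), t ≡ 6. Hence N ≡ 14431 + 48461·6 = 305197 (mod 387688).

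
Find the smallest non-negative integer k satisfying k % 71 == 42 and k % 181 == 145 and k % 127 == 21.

The moduli are pairwise coprime; N = 71·181·127 = 1632077.
N/71 = 22987; 22987 ≡ 54 (mod 71); 54·25 ≡ 1, so inverse 25.
N/181 = 9017; 9017 ≡ 148 (mod 181); 148·170 ≡ 1, so inverse 170.
N/127 = 12851; 12851 ≡ 24 (mod 127); 24·90 ≡ 1, so inverse 90.
k ≡ 42·22987·25 + 145·9017·170 + 21·12851·90 = 270693790.
270693790 mod 1632077 = 1401085.

1401085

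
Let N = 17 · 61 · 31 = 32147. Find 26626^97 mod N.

Mod 17: 26626 ≡ 4; by Fermat, exponent reduces to 97 mod 16 = 1; 4^1 ≡ 4 (mod 17).
Mod 61: 26626 ≡ 30; by Fermat, exponent reduces to 97 mod 60 = 37; 30^37 ≡ 51 (mod 61).
Mod 31: 26626 ≡ 28; by Fermat, exponent reduces to 97 mod 30 = 7; 28^7 ≡ 14 (mod 31).
Combine by CRT: x ≡ 4 (mod 17), x ≡ 51 (mod 61), x ≡ 14 (mod 31) ⇒ x ≡ 6090 (mod 32147).

6090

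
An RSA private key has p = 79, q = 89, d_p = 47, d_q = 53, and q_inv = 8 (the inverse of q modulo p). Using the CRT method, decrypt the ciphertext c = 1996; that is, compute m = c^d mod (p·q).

5108

m₁ = c^(d_p) mod p: c ≡ 21 (mod 79), and 21^47 mod 79 = 52.
m₂ = c^(d_q) mod q: c ≡ 38 (mod 89), and 38^53 mod 89 = 35.
h = q_inv·(m₁ − m₂) mod p = 8·(52 − 35) mod 79 = 57.
m = m₂ + h·q = 35 + 57·89 = 5108.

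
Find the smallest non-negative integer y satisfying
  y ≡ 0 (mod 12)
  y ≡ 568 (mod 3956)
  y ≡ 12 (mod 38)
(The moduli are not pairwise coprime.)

51996

gcd(12, 3956) = 4 and 4 | (568 − 0), so the pair is consistent; merging gives y ≡ 4524 (mod 11868), where 11868 = lcm(12, 3956).
gcd(11868, 38) = 2 and 2 | (12 − 4524), so the pair is consistent; merging gives y ≡ 51996 (mod 225492), where 225492 = lcm(11868, 38).
The solution is unique modulo lcm(12, 3956, 38) = 225492.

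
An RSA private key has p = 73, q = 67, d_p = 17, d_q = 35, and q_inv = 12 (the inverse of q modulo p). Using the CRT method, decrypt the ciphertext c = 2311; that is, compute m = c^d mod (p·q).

m₁ = c^(d_p) mod p: c ≡ 48 (mod 73), and 48^17 mod 73 = 38.
m₂ = c^(d_q) mod q: c ≡ 33 (mod 67), and 33^35 mod 67 = 17.
h = q_inv·(m₁ − m₂) mod p = 12·(38 − 17) mod 73 = 33.
m = m₂ + h·q = 17 + 33·67 = 2228.

2228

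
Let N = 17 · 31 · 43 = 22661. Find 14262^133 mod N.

5898

Mod 17: 14262 ≡ 16; by Fermat, exponent reduces to 133 mod 16 = 5; 16^5 ≡ 16 (mod 17).
Mod 31: 14262 ≡ 2; by Fermat, exponent reduces to 133 mod 30 = 13; 2^13 ≡ 8 (mod 31).
Mod 43: 14262 ≡ 29; by Fermat, exponent reduces to 133 mod 42 = 7; 29^7 ≡ 7 (mod 43).
Combine by CRT: x ≡ 16 (mod 17), x ≡ 8 (mod 31), x ≡ 7 (mod 43) ⇒ x ≡ 5898 (mod 22661).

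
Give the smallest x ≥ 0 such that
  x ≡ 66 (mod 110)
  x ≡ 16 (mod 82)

Combine the congruences pairwise.
gcd(110, 82) = 2 and 2 | (16 − 66), so the pair is consistent; merging gives x ≡ 836 (mod 4510), where 4510 = lcm(110, 82).
The solution is unique modulo lcm(110, 82) = 4510.

836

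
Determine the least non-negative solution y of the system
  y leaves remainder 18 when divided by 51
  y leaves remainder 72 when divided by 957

gcd(51, 957) = 3 and 3 | (72 − 18), so the pair is consistent; merging gives y ≡ 12513 (mod 16269), where 16269 = lcm(51, 957).
The solution is unique modulo lcm(51, 957) = 16269.

12513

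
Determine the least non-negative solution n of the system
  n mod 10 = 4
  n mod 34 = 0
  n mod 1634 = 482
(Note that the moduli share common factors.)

78914

gcd(10, 34) = 2 and 2 | (0 − 4), so the pair is consistent; merging gives n ≡ 34 (mod 170), where 170 = lcm(10, 34).
gcd(170, 1634) = 2 and 2 | (482 − 34), so the pair is consistent; merging gives n ≡ 78914 (mod 138890), where 138890 = lcm(170, 1634).
The solution is unique modulo lcm(10, 34, 1634) = 138890.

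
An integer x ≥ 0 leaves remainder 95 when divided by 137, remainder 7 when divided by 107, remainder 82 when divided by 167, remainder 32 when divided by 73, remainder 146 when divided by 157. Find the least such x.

24650155823

The moduli are pairwise coprime; N = 137·107·167·73·157 = 28057135433.
N/137 = 204796609; 204796609 ≡ 104 (mod 137); 104·83 ≡ 1, so inverse 83.
N/107 = 262216219; 262216219 ≡ 93 (mod 107); 93·84 ≡ 1, so inverse 84.
N/167 = 168006799; 168006799 ≡ 123 (mod 167); 123·148 ≡ 1, so inverse 148.
N/73 = 384344321; 384344321 ≡ 51 (mod 73); 51·63 ≡ 1, so inverse 63.
N/157 = 178707869; 178707869 ≡ 107 (mod 157); 107·135 ≡ 1, so inverse 135.
x ≡ 95·204796609·83 + 7·262216219·84 + 82·168006799·148 + 32·384344321·63 + 146·178707869·135 = 8105105160527.
8105105160527 mod 28057135433 = 24650155823.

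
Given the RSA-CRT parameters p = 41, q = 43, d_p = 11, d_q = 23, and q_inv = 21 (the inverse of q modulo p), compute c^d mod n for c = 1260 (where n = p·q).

1459

m₁ = c^(d_p) mod p: c ≡ 30 (mod 41), and 30^11 mod 41 = 24.
m₂ = c^(d_q) mod q: c ≡ 13 (mod 43), and 13^23 mod 43 = 40.
h = q_inv·(m₁ − m₂) mod p = 21·(24 − 40) mod 41 = 33.
m = m₂ + h·q = 40 + 33·43 = 1459.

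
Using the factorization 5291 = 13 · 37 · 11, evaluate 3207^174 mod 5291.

5058

Mod 13: 3207 ≡ 9; by Fermat, exponent reduces to 174 mod 12 = 6; 9^6 ≡ 1 (mod 13).
Mod 37: 3207 ≡ 25; by Fermat, exponent reduces to 174 mod 36 = 30; 25^30 ≡ 26 (mod 37).
Mod 11: 3207 ≡ 6; by Fermat, exponent reduces to 174 mod 10 = 4; 6^4 ≡ 9 (mod 11).
Combine by CRT: x ≡ 1 (mod 13), x ≡ 26 (mod 37), x ≡ 9 (mod 11) ⇒ x ≡ 5058 (mod 5291).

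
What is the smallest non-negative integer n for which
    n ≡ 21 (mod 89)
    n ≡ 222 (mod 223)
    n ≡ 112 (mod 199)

3641812

From n ≡ 21 (mod 89) write n = 21 + 89t. Substituting into n ≡ 222 (mod 223) gives 89t ≡ 201 (mod 223), and since 89⁻¹ ≡ 218 (mod 223), t ≡ 110. Hence n ≡ 21 + 89·110 = 9811 (mod 19847).
From n ≡ 9811 (mod 19847) write n = 9811 + 19847t. Substituting into n ≡ 112 (mod 199) gives 19847t ≡ 52 (mod 199), and since 146⁻¹ ≡ 15 (mod 199), t ≡ 183. Hence n ≡ 9811 + 19847·183 = 3641812 (mod 3949553).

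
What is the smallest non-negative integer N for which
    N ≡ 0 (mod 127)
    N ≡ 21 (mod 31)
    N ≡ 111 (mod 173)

138684

From N ≡ 0 (mod 127) write N = 0 + 127t. Substituting into N ≡ 21 (mod 31) gives 127t ≡ 21 (mod 31), and since 3⁻¹ ≡ 21 (mod 31), t ≡ 7. Hence N ≡ 0 + 127·7 = 889 (mod 3937).
From N ≡ 889 (mod 3937) write N = 889 + 3937t. Substituting into N ≡ 111 (mod 173) gives 3937t ≡ 87 (mod 173), and since 131⁻¹ ≡ 70 (mod 173), t ≡ 35. Hence N ≡ 889 + 3937·35 = 138684 (mod 681101).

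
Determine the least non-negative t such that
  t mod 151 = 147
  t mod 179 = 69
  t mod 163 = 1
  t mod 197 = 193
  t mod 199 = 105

139760389590

The moduli are pairwise coprime; N = 151·179·163·197·199 = 172717715581.
N/151 = 1143825931; 1143825931 ≡ 25 (mod 151); 25·145 ≡ 1, so inverse 145.
N/179 = 964903439; 964903439 ≡ 1 (mod 179), inverse 1.
N/163 = 1059617887; 1059617887 ≡ 38 (mod 163); 38·133 ≡ 1, so inverse 133.
N/197 = 876739673; 876739673 ≡ 38 (mod 197); 38·140 ≡ 1, so inverse 140.
N/199 = 867928219; 867928219 ≡ 67 (mod 199); 67·101 ≡ 1, so inverse 101.
t ≡ 147·1143825931·145 + 69·964903439·1 + 1·1059617887·133 + 193·876739673·140 + 105·867928219·101 = 57482041962482.
57482041962482 mod 172717715581 = 139760389590.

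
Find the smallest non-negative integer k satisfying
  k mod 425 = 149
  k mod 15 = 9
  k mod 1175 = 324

gcd(425, 15) = 5 and 5 | (9 − 149), so the pair is consistent; merging gives k ≡ 999 (mod 1275), where 1275 = lcm(425, 15).
gcd(1275, 1175) = 25 and 25 | (324 − 999), so the pair is consistent; merging gives k ≡ 7374 (mod 59925), where 59925 = lcm(1275, 1175).
The solution is unique modulo lcm(425, 15, 1175) = 59925.

7374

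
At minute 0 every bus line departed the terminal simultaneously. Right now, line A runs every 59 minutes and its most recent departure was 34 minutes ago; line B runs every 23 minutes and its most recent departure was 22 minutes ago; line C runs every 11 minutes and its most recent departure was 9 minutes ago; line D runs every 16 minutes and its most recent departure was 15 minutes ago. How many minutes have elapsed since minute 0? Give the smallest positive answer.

207183

The moduli are pairwise coprime; N = 59·23·11·16 = 238832.
N/59 = 4048; 4048 ≡ 36 (mod 59); 36·41 ≡ 1, so inverse 41.
N/23 = 10384; 10384 ≡ 11 (mod 23); 11·21 ≡ 1, so inverse 21.
N/11 = 21712; 21712 ≡ 9 (mod 11); 9·5 ≡ 1, so inverse 5.
N/16 = 14927; 14927 ≡ 15 (mod 16); 15·15 ≡ 1, so inverse 15.
t ≡ 34·4048·41 + 22·10384·21 + 9·21712·5 + 15·14927·15 = 14775935.
14775935 mod 238832 = 207183.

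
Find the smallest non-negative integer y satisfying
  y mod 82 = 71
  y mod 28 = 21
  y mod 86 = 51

21637

gcd(82, 28) = 2 and 2 | (21 − 71), so the pair is consistent; merging gives y ≡ 973 (mod 1148), where 1148 = lcm(82, 28).
gcd(1148, 86) = 2 and 2 | (51 − 973), so the pair is consistent; merging gives y ≡ 21637 (mod 49364), where 49364 = lcm(1148, 86).
The solution is unique modulo lcm(82, 28, 86) = 49364.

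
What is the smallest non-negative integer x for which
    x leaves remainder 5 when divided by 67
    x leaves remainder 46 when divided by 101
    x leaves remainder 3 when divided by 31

The moduli are pairwise coprime; N = 67·101·31 = 209777.
N/67 = 3131; 3131 ≡ 49 (mod 67); 49·26 ≡ 1, so inverse 26.
N/101 = 2077; 2077 ≡ 57 (mod 101); 57·39 ≡ 1, so inverse 39.
N/31 = 6767; 6767 ≡ 9 (mod 31); 9·7 ≡ 1, so inverse 7.
x ≡ 5·3131·26 + 46·2077·39 + 3·6767·7 = 4275275.
4275275 mod 209777 = 79735.

79735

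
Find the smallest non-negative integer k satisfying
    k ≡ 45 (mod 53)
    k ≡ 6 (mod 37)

From k ≡ 45 (mod 53) write k = 45 + 53t. Substituting into k ≡ 6 (mod 37) gives 53t ≡ 35 (mod 37), and since 16⁻¹ ≡ 7 (mod 37), t ≡ 23. Hence k ≡ 45 + 53·23 = 1264 (mod 1961).

1264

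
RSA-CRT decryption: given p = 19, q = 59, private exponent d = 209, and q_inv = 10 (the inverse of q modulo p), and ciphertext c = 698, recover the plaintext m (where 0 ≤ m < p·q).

127

d_p = d mod (p−1) = 209 mod 18 = 11; d_q = d mod (q−1) = 35.
m₁ = c^(d_p) mod p: c ≡ 14 (mod 19), and 14^11 mod 19 = 13.
m₂ = c^(d_q) mod q: c ≡ 49 (mod 59), and 49^35 mod 59 = 9.
h = q_inv·(m₁ − m₂) mod p = 10·(13 − 9) mod 19 = 2.
m = m₂ + h·q = 9 + 2·59 = 127.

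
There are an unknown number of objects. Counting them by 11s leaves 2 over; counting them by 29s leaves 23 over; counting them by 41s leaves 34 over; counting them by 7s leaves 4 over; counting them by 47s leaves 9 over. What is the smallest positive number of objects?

From N ≡ 2 (mod 11) write N = 2 + 11t. Substituting into N ≡ 23 (mod 29) gives 11t ≡ 21 (mod 29), and since 11⁻¹ ≡ 8 (mod 29), t ≡ 23. Hence N ≡ 2 + 11·23 = 255 (mod 319).
From N ≡ 255 (mod 319) write N = 255 + 319t. Substituting into N ≡ 34 (mod 41) gives 319t ≡ 25 (mod 41), and since 32⁻¹ ≡ 9 (mod 41), t ≡ 20. Hence N ≡ 255 + 319·20 = 6635 (mod 13079).
From N ≡ 6635 (mod 13079) write N = 6635 + 13079t. Substituting into N ≡ 4 (mod 7) gives 13079t ≡ 5 (mod 7), and since 3⁻¹ ≡ 5 (mod 7), t ≡ 4. Hence N ≡ 6635 + 13079·4 = 58951 (mod 91553).
From N ≡ 58951 (mod 91553) write N = 58951 + 91553t. Substituting into N ≡ 9 (mod 47) gives 91553t ≡ 43 (mod 47), and since 44⁻¹ ≡ 31 (mod 47), t ≡ 17. Hence N ≡ 58951 + 91553·17 = 1615352 (mod 4302991).

1615352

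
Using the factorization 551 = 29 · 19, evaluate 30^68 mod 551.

Mod 29: 30 ≡ 1; by Fermat, exponent reduces to 68 mod 28 = 12; 1^12 ≡ 1 (mod 29).
Mod 19: 30 ≡ 11; by Fermat, exponent reduces to 68 mod 18 = 14; 11^14 ≡ 7 (mod 19).
Combine by CRT: x ≡ 1 (mod 29), x ≡ 7 (mod 19) ⇒ x ≡ 349 (mod 551).

349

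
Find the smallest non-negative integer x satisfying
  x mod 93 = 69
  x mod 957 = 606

17832

Combine the congruences pairwise.
gcd(93, 957) = 3 and 3 | (606 − 69), so the pair is consistent; merging gives x ≡ 17832 (mod 29667), where 29667 = lcm(93, 957).
The solution is unique modulo lcm(93, 957) = 29667.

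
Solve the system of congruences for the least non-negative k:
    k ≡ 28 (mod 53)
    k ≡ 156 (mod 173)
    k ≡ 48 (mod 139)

Combine the congruences pairwise.
From k ≡ 28 (mod 53) write k = 28 + 53t. Substituting into k ≡ 156 (mod 173) gives 53t ≡ 128 (mod 173), and since 53⁻¹ ≡ 111 (mod 173), t ≡ 22. Hence k ≡ 28 + 53·22 = 1194 (mod 9169).
From k ≡ 1194 (mod 9169) write k = 1194 + 9169t. Substituting into k ≡ 48 (mod 139) gives 9169t ≡ 105 (mod 139), and since 134⁻¹ ≡ 111 (mod 139), t ≡ 118. Hence k ≡ 1194 + 9169·118 = 1083136 (mod 1274491).

1083136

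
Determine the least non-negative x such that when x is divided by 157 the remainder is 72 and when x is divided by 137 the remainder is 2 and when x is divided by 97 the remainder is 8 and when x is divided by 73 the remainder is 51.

From x ≡ 72 (mod 157) write x = 72 + 157t. Substituting into x ≡ 2 (mod 137) gives 157t ≡ 67 (mod 137), and since 20⁻¹ ≡ 48 (mod 137), t ≡ 65. Hence x ≡ 72 + 157·65 = 10277 (mod 21509).
From x ≡ 10277 (mod 21509) write x = 10277 + 21509t. Substituting into x ≡ 8 (mod 97) gives 21509t ≡ 13 (mod 97), and since 72⁻¹ ≡ 31 (mod 97), t ≡ 15. Hence x ≡ 10277 + 21509·15 = 332912 (mod 2086373).
From x ≡ 332912 (mod 2086373) write x = 332912 + 2086373t. Substituting into x ≡ 51 (mod 73) gives 2086373t ≡ 19 (mod 73), and since 33⁻¹ ≡ 31 (mod 73), t ≡ 5. Hence x ≡ 332912 + 2086373·5 = 10764777 (mod 152305229).

10764777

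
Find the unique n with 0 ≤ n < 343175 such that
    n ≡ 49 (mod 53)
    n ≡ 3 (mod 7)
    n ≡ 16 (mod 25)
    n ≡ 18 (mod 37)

63066

From n ≡ 49 (mod 53) write n = 49 + 53t. Substituting into n ≡ 3 (mod 7) gives 53t ≡ 3 (mod 7), and since 4⁻¹ ≡ 2 (mod 7), t ≡ 6. Hence n ≡ 49 + 53·6 = 367 (mod 371).
From n ≡ 367 (mod 371) write n = 367 + 371t. Substituting into n ≡ 16 (mod 25) gives 371t ≡ 24 (mod 25), and since 21⁻¹ ≡ 6 (mod 25), t ≡ 19. Hence n ≡ 367 + 371·19 = 7416 (mod 9275).
From n ≡ 7416 (mod 9275) write n = 7416 + 9275t. Substituting into n ≡ 18 (mod 37) gives 9275t ≡ 2 (mod 37), and since 25⁻¹ ≡ 3 (mod 37), t ≡ 6. Hence n ≡ 7416 + 9275·6 = 63066 (mod 343175).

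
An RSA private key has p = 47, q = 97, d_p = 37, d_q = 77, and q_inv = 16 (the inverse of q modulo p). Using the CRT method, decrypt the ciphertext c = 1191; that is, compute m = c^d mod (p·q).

2340

m₁ = c^(d_p) mod p: c ≡ 16 (mod 47), and 16^37 mod 47 = 37.
m₂ = c^(d_q) mod q: c ≡ 27 (mod 97), and 27^77 mod 97 = 12.
h = q_inv·(m₁ − m₂) mod p = 16·(37 − 12) mod 47 = 24.
m = m₂ + h·q = 12 + 24·97 = 2340.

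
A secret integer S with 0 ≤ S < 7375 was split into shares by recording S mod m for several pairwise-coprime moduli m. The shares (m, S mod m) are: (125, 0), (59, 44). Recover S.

From S ≡ 0 (mod 125) write S = 0 + 125t. Substituting into S ≡ 44 (mod 59) gives 125t ≡ 44 (mod 59), and since 7⁻¹ ≡ 17 (mod 59), t ≡ 40. Hence S ≡ 0 + 125·40 = 5000 (mod 7375).

5000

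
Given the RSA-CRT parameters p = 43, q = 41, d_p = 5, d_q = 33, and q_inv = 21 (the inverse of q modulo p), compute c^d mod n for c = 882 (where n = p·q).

1071

m₁ = c^(d_p) mod p: c ≡ 22 (mod 43), and 22^5 mod 43 = 39.
m₂ = c^(d_q) mod q: c ≡ 21 (mod 41), and 21^33 mod 41 = 5.
h = q_inv·(m₁ − m₂) mod p = 21·(39 − 5) mod 43 = 26.
m = m₂ + h·q = 5 + 26·41 = 1071.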